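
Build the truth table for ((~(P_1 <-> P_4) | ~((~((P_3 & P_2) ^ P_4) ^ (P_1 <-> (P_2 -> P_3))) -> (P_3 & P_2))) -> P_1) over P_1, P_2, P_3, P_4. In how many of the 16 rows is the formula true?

10

 P_1  |  P_2  |  P_3  |  P_4  | (P_1 <-> P_4) | ~(P_1 <-> P_4) | (P_3 & P_2) | ((P_3 & P_2) ^ P_4) | ~((P_3 & P_2) ^ P_4) | (P_2 -> P_3) | (P_1 <-> (P_2 -> P_3)) |   φ  
----- | ----- | ----- | ----- | ------------- | -------------- | ----------- | ------------------- | -------------------- | ------------ | ---------------------- | -----
 True |  True |  True |  True |      True     |     False      |     True    |        False        |         True         |     True     |          True          |  True
 True |  True |  True | False |     False     |      True      |     True    |         True        |        False         |     True     |          True          |  True
 True |  True | False |  True |      True     |     False      |    False    |         True        |        False         |    False     |         False          |  True
 True |  True | False | False |     False     |      True      |    False    |        False        |         True         |    False     |         False          |  True
 True | False |  True |  True |      True     |     False      |    False    |         True        |        False         |     True     |          True          |  True
 True | False |  True | False |     False     |      True      |    False    |        False        |         True         |     True     |          True          |  True
 True | False | False |  True |      True     |     False      |    False    |         True        |        False         |     True     |          True          |  True
 True | False | False | False |     False     |      True      |    False    |        False        |         True         |     True     |          True          |  True
False |  True |  True |  True |     False     |      True      |     True    |        False        |         True         |     True     |         False          | False
False |  True |  True | False |      True     |     False      |     True    |         True        |        False         |     True     |         False          |  True
False |  True | False |  True |     False     |      True      |    False    |         True        |        False         |    False     |          True          | False
False |  True | False | False |      True     |     False      |    False    |        False        |         True         |    False     |          True          |  True
False | False |  True |  True |     False     |      True      |    False    |         True        |        False         |     True     |         False          | False
False | False |  True | False |      True     |     False      |    False    |        False        |         True         |     True     |         False          | False
False | False | False |  True |     False     |      True      |    False    |         True        |        False         |     True     |         False          | False
False | False | False | False |      True     |     False      |    False    |        False        |         True         |     True     |         False          | False
The formula is true on 10 of the 16 rows.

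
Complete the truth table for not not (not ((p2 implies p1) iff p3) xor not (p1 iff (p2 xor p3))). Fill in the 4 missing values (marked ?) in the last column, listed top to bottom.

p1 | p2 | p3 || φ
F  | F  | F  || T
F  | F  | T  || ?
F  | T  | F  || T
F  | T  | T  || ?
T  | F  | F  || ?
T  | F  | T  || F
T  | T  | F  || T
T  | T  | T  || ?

Row p1=F, p2=F, p3=T: (not ((p2 implies p1) iff p3) xor not (p1 iff (p2 xor p3))) = T, not (not ((p2 implies p1) iff p3) xor not (p1 iff (p2 xor p3))) = F, so the formula = T.
Row p1=F, p2=T, p3=T: (not ((p2 implies p1) iff p3) xor not (p1 iff (p2 xor p3))) = T, not (not ((p2 implies p1) iff p3) xor not (p1 iff (p2 xor p3))) = F, so the formula = T.
Row p1=T, p2=F, p3=F: (not ((p2 implies p1) iff p3) xor not (p1 iff (p2 xor p3))) = F, not (not ((p2 implies p1) iff p3) xor not (p1 iff (p2 xor p3))) = T, so the formula = F.
Row p1=T, p2=T, p3=T: (not ((p2 implies p1) iff p3) xor not (p1 iff (p2 xor p3))) = T, not (not ((p2 implies p1) iff p3) xor not (p1 iff (p2 xor p3))) = F, so the formula = T.

T, T, F, T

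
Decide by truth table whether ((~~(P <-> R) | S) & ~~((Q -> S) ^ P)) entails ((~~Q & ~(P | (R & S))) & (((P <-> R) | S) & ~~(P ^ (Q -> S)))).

  P      Q      R      S    |    φ      ψ  
False  False  False  False  |   True  False
False  False  False   True  |   True  False
False  False   True  False  |  False  False
False  False   True   True  |   True  False
False   True  False  False  |  False  False
False   True  False   True  |   True   True
False   True   True  False  |  False  False
False   True   True   True  |   True  False
 True  False  False  False  |  False  False
 True  False  False   True  |  False  False
 True  False   True  False  |  False  False
 True  False   True   True  |  False  False
 True   True  False  False  |  False  False
 True   True  False   True  |  False  False
 True   True   True  False  |   True  False
 True   True   True   True  |  False  False
At P=False, Q=False, R=False, S=False we have φ true but ψ false, so φ does not entail ψ.

no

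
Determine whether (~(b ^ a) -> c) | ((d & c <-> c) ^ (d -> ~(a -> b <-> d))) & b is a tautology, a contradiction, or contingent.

a | b | c | d || (b ^ a) | ~(b ^ a) | (~(b ^ a) -> c) | (d & c) | ((d & c) <-> c) | (a -> b) | ((a -> b) <-> d) | ~((a -> b) <-> d) | (d -> ~((a -> b) <-> d)) | φ
1 | 1 | 1 | 1 ||    0    |    1     |        1        |    1    |        1        |    1     |        1         |         0         |            0             | 1
1 | 1 | 1 | 0 ||    0    |    1     |        1        |    0    |        0        |    1     |        0         |         1         |            1             | 1
1 | 1 | 0 | 1 ||    0    |    1     |        0        |    0    |        1        |    1     |        1         |         0         |            0             | 1
1 | 1 | 0 | 0 ||    0    |    1     |        0        |    0    |        1        |    1     |        0         |         1         |            1             | 0
1 | 0 | 1 | 1 ||    1    |    0     |        1        |    1    |        1        |    0     |        0         |         1         |            1             | 1
1 | 0 | 1 | 0 ||    1    |    0     |        1        |    0    |        0        |    0     |        1         |         0         |            1             | 1
1 | 0 | 0 | 1 ||    1    |    0     |        1        |    0    |        1        |    0     |        0         |         1         |            1             | 1
1 | 0 | 0 | 0 ||    1    |    0     |        1        |    0    |        1        |    0     |        1         |         0         |            1             | 1
0 | 1 | 1 | 1 ||    1    |    0     |        1        |    1    |        1        |    1     |        1         |         0         |            0             | 1
0 | 1 | 1 | 0 ||    1    |    0     |        1        |    0    |        0        |    1     |        0         |         1         |            1             | 1
0 | 1 | 0 | 1 ||    1    |    0     |        1        |    0    |        1        |    1     |        1         |         0         |            0             | 1
0 | 1 | 0 | 0 ||    1    |    0     |        1        |    0    |        1        |    1     |        0         |         1         |            1             | 1
0 | 0 | 1 | 1 ||    0    |    1     |        1        |    1    |        1        |    1     |        1         |         0         |            0             | 1
0 | 0 | 1 | 0 ||    0    |    1     |        1        |    0    |        0        |    1     |        0         |         1         |            1             | 1
0 | 0 | 0 | 1 ||    0    |    1     |        0        |    0    |        1        |    1     |        1         |         0         |            0             | 0
0 | 0 | 0 | 0 ||    0    |    1     |        0        |    0    |        1        |    1     |        0         |         1         |            1             | 0
13 of 16 rows are 1, so the formula is contingent.

contingent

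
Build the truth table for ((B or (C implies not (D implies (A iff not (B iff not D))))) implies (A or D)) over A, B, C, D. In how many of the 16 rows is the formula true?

A  B  C  D  |  not D  (B iff not D)  not (B iff not D)  (A iff not (B iff not D))  (A or D)  φ
F  F  F  F  |    T          F                T                      F                 F      F
F  F  F  T  |    F          T                F                      T                 T      T
F  F  T  F  |    T          F                T                      F                 F      T
F  F  T  T  |    F          T                F                      T                 T      T
F  T  F  F  |    T          T                F                      T                 F      F
F  T  F  T  |    F          F                T                      F                 T      T
F  T  T  F  |    T          T                F                      T                 F      F
F  T  T  T  |    F          F                T                      F                 T      T
T  F  F  F  |    T          F                T                      T                 T      T
T  F  F  T  |    F          T                F                      F                 T      T
T  F  T  F  |    T          F                T                      T                 T      T
T  F  T  T  |    F          T                F                      F                 T      T
T  T  F  F  |    T          T                F                      F                 T      T
T  T  F  T  |    F          F                T                      T                 T      T
T  T  T  F  |    T          T                F                      F                 T      T
T  T  T  T  |    F          F                T                      T                 T      T
The formula is true on 13 of the 16 rows.

13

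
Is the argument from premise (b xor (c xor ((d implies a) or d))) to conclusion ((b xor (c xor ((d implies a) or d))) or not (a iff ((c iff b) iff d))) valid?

yes

a  b  c  d  |  φ  ψ
1  1  1  1  |  1  1
1  1  1  0  |  1  1
1  1  0  1  |  0  1
1  1  0  0  |  0  0
1  0  1  1  |  0  1
1  0  1  0  |  0  0
1  0  0  1  |  1  1
1  0  0  0  |  1  1
0  1  1  1  |  1  1
0  1  1  0  |  1  1
0  1  0  1  |  0  0
0  1  0  0  |  0  1
0  0  1  1  |  0  0
0  0  1  0  |  0  1
0  0  0  1  |  1  1
0  0  0  0  |  1  1
In every row where φ is true, ψ is also true, so φ ⊨ ψ.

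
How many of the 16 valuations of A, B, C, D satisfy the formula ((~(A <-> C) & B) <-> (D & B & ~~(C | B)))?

12

A  B  C  D     (A <-> C)  ~(A <-> C)  (~(A <-> C) & B)  (C | B)  ~(C | B)  ~~(C | B)  (D & B & ~~(C | B))  φ
1  1  1  1         1          0              0             1        0          1               1           0
1  1  1  0         1          0              0             1        0          1               0           1
1  1  0  1         0          1              1             1        0          1               1           1
1  1  0  0         0          1              1             1        0          1               0           0
1  0  1  1         1          0              0             1        0          1               0           1
1  0  1  0         1          0              0             1        0          1               0           1
1  0  0  1         0          1              0             0        1          0               0           1
1  0  0  0         0          1              0             0        1          0               0           1
0  1  1  1         0          1              1             1        0          1               1           1
0  1  1  0         0          1              1             1        0          1               0           0
0  1  0  1         1          0              0             1        0          1               1           0
0  1  0  0         1          0              0             1        0          1               0           1
0  0  1  1         0          1              0             1        0          1               0           1
0  0  1  0         0          1              0             1        0          1               0           1
0  0  0  1         1          0              0             0        1          0               0           1
0  0  0  0         1          0              0             0        1          0               0           1
The formula is true on 12 of the 16 rows.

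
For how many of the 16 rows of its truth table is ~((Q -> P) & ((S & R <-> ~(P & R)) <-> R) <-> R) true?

P | Q | R | S | φ
- | - | - | - | -
0 | 0 | 0 | 0 | 1
0 | 0 | 0 | 1 | 1
0 | 0 | 1 | 0 | 1
0 | 0 | 1 | 1 | 0
0 | 1 | 0 | 0 | 0
0 | 1 | 0 | 1 | 0
0 | 1 | 1 | 0 | 1
0 | 1 | 1 | 1 | 1
1 | 0 | 0 | 0 | 1
1 | 0 | 0 | 1 | 1
1 | 0 | 1 | 0 | 0
1 | 0 | 1 | 1 | 1
1 | 1 | 0 | 0 | 1
1 | 1 | 0 | 1 | 1
1 | 1 | 1 | 0 | 0
1 | 1 | 1 | 1 | 1
The formula is true on 11 of the 16 rows.

11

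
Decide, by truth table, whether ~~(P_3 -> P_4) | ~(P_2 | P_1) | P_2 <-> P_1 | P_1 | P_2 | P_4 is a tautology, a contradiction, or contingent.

P_1  P_2  P_3  P_4  |  φ
 0    0    0    0   |  0
 0    0    0    1   |  1
 0    0    1    0   |  0
 0    0    1    1   |  1
 0    1    0    0   |  1
 0    1    0    1   |  1
 0    1    1    0   |  1
 0    1    1    1   |  1
 1    0    0    0   |  1
 1    0    0    1   |  1
 1    0    1    0   |  0
 1    0    1    1   |  1
 1    1    0    0   |  1
 1    1    0    1   |  1
 1    1    1    0   |  1
 1    1    1    1   |  1
13 of 16 rows are 1, so the formula is contingent.

contingent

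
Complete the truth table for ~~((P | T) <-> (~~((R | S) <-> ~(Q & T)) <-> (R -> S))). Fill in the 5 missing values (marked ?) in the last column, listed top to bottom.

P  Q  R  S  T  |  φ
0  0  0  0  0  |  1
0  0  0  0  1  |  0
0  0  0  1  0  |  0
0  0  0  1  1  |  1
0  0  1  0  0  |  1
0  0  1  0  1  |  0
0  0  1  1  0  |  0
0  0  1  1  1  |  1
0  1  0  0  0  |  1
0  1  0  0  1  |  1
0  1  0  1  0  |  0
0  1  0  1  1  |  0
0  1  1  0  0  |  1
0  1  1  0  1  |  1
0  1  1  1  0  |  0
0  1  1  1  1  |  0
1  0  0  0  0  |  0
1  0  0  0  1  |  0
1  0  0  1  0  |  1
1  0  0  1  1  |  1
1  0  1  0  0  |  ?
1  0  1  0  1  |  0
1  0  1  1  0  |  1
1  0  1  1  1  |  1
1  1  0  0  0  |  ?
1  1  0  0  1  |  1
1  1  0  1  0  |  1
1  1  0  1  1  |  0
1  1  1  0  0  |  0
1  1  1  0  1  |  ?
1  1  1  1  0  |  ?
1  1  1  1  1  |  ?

0, 0, 1, 1, 0

Row P=1, Q=0, R=1, S=0, T=0: ((P | T) <-> (~~((R | S) <-> ~(Q & T)) <-> (R -> S))) = 0, ~((P | T) <-> (~~((R | S) <-> ~(Q & T)) <-> (R -> S))) = 1, so the formula = 0.
Row P=1, Q=1, R=0, S=0, T=0: ((P | T) <-> (~~((R | S) <-> ~(Q & T)) <-> (R -> S))) = 0, ~((P | T) <-> (~~((R | S) <-> ~(Q & T)) <-> (R -> S))) = 1, so the formula = 0.
Row P=1, Q=1, R=1, S=0, T=1: ((P | T) <-> (~~((R | S) <-> ~(Q & T)) <-> (R -> S))) = 1, ~((P | T) <-> (~~((R | S) <-> ~(Q & T)) <-> (R -> S))) = 0, so the formula = 1.
Row P=1, Q=1, R=1, S=1, T=0: ((P | T) <-> (~~((R | S) <-> ~(Q & T)) <-> (R -> S))) = 1, ~((P | T) <-> (~~((R | S) <-> ~(Q & T)) <-> (R -> S))) = 0, so the formula = 1.
Row P=1, Q=1, R=1, S=1, T=1: ((P | T) <-> (~~((R | S) <-> ~(Q & T)) <-> (R -> S))) = 0, ~((P | T) <-> (~~((R | S) <-> ~(Q & T)) <-> (R -> S))) = 1, so the formula = 0.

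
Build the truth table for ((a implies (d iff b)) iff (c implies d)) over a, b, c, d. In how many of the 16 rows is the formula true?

  a   |   b   |   c   |   d   || (d iff b) | (a implies (d iff b)) | (c implies d) |   φ  
 True |  True |  True |  True ||    True   |          True         |      True     |  True
 True |  True |  True | False ||   False   |         False         |     False     |  True
 True |  True | False |  True ||    True   |          True         |      True     |  True
 True |  True | False | False ||   False   |         False         |      True     | False
 True | False |  True |  True ||   False   |         False         |      True     | False
 True | False |  True | False ||    True   |          True         |     False     | False
 True | False | False |  True ||   False   |         False         |      True     | False
 True | False | False | False ||    True   |          True         |      True     |  True
False |  True |  True |  True ||    True   |          True         |      True     |  True
False |  True |  True | False ||   False   |          True         |     False     | False
False |  True | False |  True ||    True   |          True         |      True     |  True
False |  True | False | False ||   False   |          True         |      True     |  True
False | False |  True |  True ||   False   |          True         |      True     |  True
False | False |  True | False ||    True   |          True         |     False     | False
False | False | False |  True ||   False   |          True         |      True     |  True
False | False | False | False ||    True   |          True         |      True     |  True
The formula is true on 10 of the 16 rows.

10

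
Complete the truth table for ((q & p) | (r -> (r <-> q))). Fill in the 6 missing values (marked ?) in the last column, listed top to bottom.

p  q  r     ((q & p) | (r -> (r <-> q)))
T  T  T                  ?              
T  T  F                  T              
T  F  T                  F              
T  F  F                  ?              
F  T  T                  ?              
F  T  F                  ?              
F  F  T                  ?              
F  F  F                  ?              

T, T, T, T, F, T

Row p=T, q=T, r=T: (q & p) = T, (r -> (r <-> q)) = T, so ((q & p) | (r -> (r <-> q))) = T.
Row p=T, q=F, r=F: (q & p) = F, (r -> (r <-> q)) = T, so ((q & p) | (r -> (r <-> q))) = T.
Row p=F, q=T, r=T: (q & p) = F, (r -> (r <-> q)) = T, so ((q & p) | (r -> (r <-> q))) = T.
Row p=F, q=T, r=F: (q & p) = F, (r -> (r <-> q)) = T, so ((q & p) | (r -> (r <-> q))) = T.
Row p=F, q=F, r=T: (q & p) = F, (r -> (r <-> q)) = F, so ((q & p) | (r -> (r <-> q))) = F.
Row p=F, q=F, r=F: (q & p) = F, (r -> (r <-> q)) = T, so ((q & p) | (r -> (r <-> q))) = T.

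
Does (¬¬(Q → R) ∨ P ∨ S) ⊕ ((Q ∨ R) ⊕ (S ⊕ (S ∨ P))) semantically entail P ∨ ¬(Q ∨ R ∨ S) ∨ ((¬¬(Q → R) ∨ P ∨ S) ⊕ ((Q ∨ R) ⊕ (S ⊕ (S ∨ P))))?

yes

  P      Q      R      S    |    φ      ψ  
 True   True   True   True  |  False   True
 True   True   True  False  |   True   True
 True   True  False   True  |  False   True
 True   True  False  False  |   True   True
 True  False   True   True  |  False   True
 True  False   True  False  |   True   True
 True  False  False   True  |   True   True
 True  False  False  False  |  False   True
False   True   True   True  |  False  False
False   True   True  False  |  False  False
False   True  False   True  |  False  False
False   True  False  False  |   True   True
False  False   True   True  |  False  False
False  False   True  False  |  False  False
False  False  False   True  |   True   True
False  False  False  False  |   True   True
In every row where φ is true, ψ is also true, so φ ⊨ ψ.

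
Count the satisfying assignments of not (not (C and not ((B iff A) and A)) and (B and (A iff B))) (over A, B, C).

A  B  C  |  (B iff A)  ((B iff A) and A)  not ((B iff A) and A)  (A iff B)  (B and (A iff B))  φ
0  0  0  |      1              0                    1                1              0          1
0  0  1  |      1              0                    1                1              0          1
0  1  0  |      0              0                    1                0              0          1
0  1  1  |      0              0                    1                0              0          1
1  0  0  |      0              0                    1                0              0          1
1  0  1  |      0              0                    1                0              0          1
1  1  0  |      1              1                    0                1              1          0
1  1  1  |      1              1                    0                1              1          0
The formula is true on 6 of the 8 rows.

6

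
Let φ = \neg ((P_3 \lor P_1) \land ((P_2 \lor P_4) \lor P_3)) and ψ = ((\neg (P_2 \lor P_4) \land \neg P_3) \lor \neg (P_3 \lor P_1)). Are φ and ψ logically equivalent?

equivalent

P_1 | P_2 | P_3 | P_4 | φ | ψ
--- | --- | --- | --- | - | -
 F  |  F  |  F  |  F  | T | T
 F  |  F  |  F  |  T  | T | T
 F  |  F  |  T  |  F  | F | F
 F  |  F  |  T  |  T  | F | F
 F  |  T  |  F  |  F  | T | T
 F  |  T  |  F  |  T  | T | T
 F  |  T  |  T  |  F  | F | F
 F  |  T  |  T  |  T  | F | F
 T  |  F  |  F  |  F  | T | T
 T  |  F  |  F  |  T  | F | F
 T  |  F  |  T  |  F  | F | F
 T  |  F  |  T  |  T  | F | F
 T  |  T  |  F  |  F  | F | F
 T  |  T  |  F  |  T  | F | F
 T  |  T  |  T  |  F  | F | F
 T  |  T  |  T  |  T  | F | F
The columns for φ and ψ agree on every row, so they are logically equivalent.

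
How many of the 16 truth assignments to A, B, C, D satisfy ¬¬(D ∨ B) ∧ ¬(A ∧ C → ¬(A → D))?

2

A | B | C | D | (D ∨ B) | ¬(D ∨ B) | ¬¬(D ∨ B) | (A ∧ C) | (A → D) | ¬(A → D) | ((A ∧ C) → ¬(A → D)) | ¬((A ∧ C) → ¬(A → D)) | φ
- | - | - | - | ------- | -------- | --------- | ------- | ------- | -------- | -------------------- | --------------------- | -
1 | 1 | 1 | 1 |    1    |    0     |     1     |    1    |    1    |    0     |          0           |           1           | 1
1 | 1 | 1 | 0 |    1    |    0     |     1     |    1    |    0    |    1     |          1           |           0           | 0
1 | 1 | 0 | 1 |    1    |    0     |     1     |    0    |    1    |    0     |          1           |           0           | 0
1 | 1 | 0 | 0 |    1    |    0     |     1     |    0    |    0    |    1     |          1           |           0           | 0
1 | 0 | 1 | 1 |    1    |    0     |     1     |    1    |    1    |    0     |          0           |           1           | 1
1 | 0 | 1 | 0 |    0    |    1     |     0     |    1    |    0    |    1     |          1           |           0           | 0
1 | 0 | 0 | 1 |    1    |    0     |     1     |    0    |    1    |    0     |          1           |           0           | 0
1 | 0 | 0 | 0 |    0    |    1     |     0     |    0    |    0    |    1     |          1           |           0           | 0
0 | 1 | 1 | 1 |    1    |    0     |     1     |    0    |    1    |    0     |          1           |           0           | 0
0 | 1 | 1 | 0 |    1    |    0     |     1     |    0    |    1    |    0     |          1           |           0           | 0
0 | 1 | 0 | 1 |    1    |    0     |     1     |    0    |    1    |    0     |          1           |           0           | 0
0 | 1 | 0 | 0 |    1    |    0     |     1     |    0    |    1    |    0     |          1           |           0           | 0
0 | 0 | 1 | 1 |    1    |    0     |     1     |    0    |    1    |    0     |          1           |           0           | 0
0 | 0 | 1 | 0 |    0    |    1     |     0     |    0    |    1    |    0     |          1           |           0           | 0
0 | 0 | 0 | 1 |    1    |    0     |     1     |    0    |    1    |    0     |          1           |           0           | 0
0 | 0 | 0 | 0 |    0    |    1     |     0     |    0    |    1    |    0     |          1           |           0           | 0
The formula is true on 2 of the 16 rows.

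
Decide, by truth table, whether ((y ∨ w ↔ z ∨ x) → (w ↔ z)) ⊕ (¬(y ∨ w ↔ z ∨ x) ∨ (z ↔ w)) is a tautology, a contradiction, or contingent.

contradiction

x  y  z  w  |  (y ∨ w)  (z ∨ x)  ((y ∨ w) ↔ (z ∨ x))  (w ↔ z)  ¬((y ∨ w) ↔ (z ∨ x))  (z ↔ w)  φ
1  1  1  1  |     1        1              1              1              0               1     0
1  1  1  0  |     1        1              1              0              0               0     0
1  1  0  1  |     1        1              1              0              0               0     0
1  1  0  0  |     1        1              1              1              0               1     0
1  0  1  1  |     1        1              1              1              0               1     0
1  0  1  0  |     0        1              0              0              1               0     0
1  0  0  1  |     1        1              1              0              0               0     0
1  0  0  0  |     0        1              0              1              1               1     0
0  1  1  1  |     1        1              1              1              0               1     0
0  1  1  0  |     1        1              1              0              0               0     0
0  1  0  1  |     1        0              0              0              1               0     0
0  1  0  0  |     1        0              0              1              1               1     0
0  0  1  1  |     1        1              1              1              0               1     0
0  0  1  0  |     0        1              0              0              1               0     0
0  0  0  1  |     1        0              0              0              1               0     0
0  0  0  0  |     0        0              1              1              0               1     0
Every row is 0, so the formula is a contradiction.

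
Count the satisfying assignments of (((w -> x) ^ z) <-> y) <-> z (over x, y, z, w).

x | y | z | w || (w -> x) | ((w -> x) ^ z) | (((w -> x) ^ z) <-> y) | ((((w -> x) ^ z) <-> y) <-> z)
1 | 1 | 1 | 1 ||    1     |       0        |           0            |               0               
1 | 1 | 1 | 0 ||    1     |       0        |           0            |               0               
1 | 1 | 0 | 1 ||    1     |       1        |           1            |               0               
1 | 1 | 0 | 0 ||    1     |       1        |           1            |               0               
1 | 0 | 1 | 1 ||    1     |       0        |           1            |               1               
1 | 0 | 1 | 0 ||    1     |       0        |           1            |               1               
1 | 0 | 0 | 1 ||    1     |       1        |           0            |               1               
1 | 0 | 0 | 0 ||    1     |       1        |           0            |               1               
0 | 1 | 1 | 1 ||    0     |       1        |           1            |               1               
0 | 1 | 1 | 0 ||    1     |       0        |           0            |               0               
0 | 1 | 0 | 1 ||    0     |       0        |           0            |               1               
0 | 1 | 0 | 0 ||    1     |       1        |           1            |               0               
0 | 0 | 1 | 1 ||    0     |       1        |           0            |               0               
0 | 0 | 1 | 0 ||    1     |       0        |           1            |               1               
0 | 0 | 0 | 1 ||    0     |       0        |           1            |               0               
0 | 0 | 0 | 0 ||    1     |       1        |           0            |               1               
The formula is true on 8 of the 16 rows.

8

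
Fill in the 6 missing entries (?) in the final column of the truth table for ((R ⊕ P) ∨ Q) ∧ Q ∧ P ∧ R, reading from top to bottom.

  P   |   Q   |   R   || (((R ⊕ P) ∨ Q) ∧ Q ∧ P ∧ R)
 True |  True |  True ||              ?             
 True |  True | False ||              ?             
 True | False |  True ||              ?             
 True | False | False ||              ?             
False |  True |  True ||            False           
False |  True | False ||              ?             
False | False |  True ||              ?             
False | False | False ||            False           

Row P=True, Q=True, R=True: ((R ⊕ P) ∨ Q) = True, so (((R ⊕ P) ∨ Q) ∧ Q ∧ P ∧ R) = True.
Row P=True, Q=True, R=False: ((R ⊕ P) ∨ Q) = True, so (((R ⊕ P) ∨ Q) ∧ Q ∧ P ∧ R) = False.
Row P=True, Q=False, R=True: ((R ⊕ P) ∨ Q) = False, so (((R ⊕ P) ∨ Q) ∧ Q ∧ P ∧ R) = False.
Row P=True, Q=False, R=False: ((R ⊕ P) ∨ Q) = True, so (((R ⊕ P) ∨ Q) ∧ Q ∧ P ∧ R) = False.
Row P=False, Q=True, R=False: ((R ⊕ P) ∨ Q) = True, so (((R ⊕ P) ∨ Q) ∧ Q ∧ P ∧ R) = False.
Row P=False, Q=False, R=True: ((R ⊕ P) ∨ Q) = True, so (((R ⊕ P) ∨ Q) ∧ Q ∧ P ∧ R) = False.

True, False, False, False, False, False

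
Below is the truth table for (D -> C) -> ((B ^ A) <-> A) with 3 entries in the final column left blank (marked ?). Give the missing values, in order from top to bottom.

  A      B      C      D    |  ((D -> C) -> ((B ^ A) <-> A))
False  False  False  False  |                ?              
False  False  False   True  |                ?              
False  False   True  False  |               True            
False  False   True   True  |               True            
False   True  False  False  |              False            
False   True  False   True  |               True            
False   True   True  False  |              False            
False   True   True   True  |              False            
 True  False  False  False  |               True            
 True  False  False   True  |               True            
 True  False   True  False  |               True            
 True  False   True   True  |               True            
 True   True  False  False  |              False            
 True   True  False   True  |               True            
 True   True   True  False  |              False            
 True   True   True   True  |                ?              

Row A=False, B=False, C=False, D=False: (D -> C) = True, ((B ^ A) <-> A) = True, so ((D -> C) -> ((B ^ A) <-> A)) = True.
Row A=False, B=False, C=False, D=True: (D -> C) = False, ((B ^ A) <-> A) = True, so ((D -> C) -> ((B ^ A) <-> A)) = True.
Row A=True, B=True, C=True, D=True: (D -> C) = True, ((B ^ A) <-> A) = False, so ((D -> C) -> ((B ^ A) <-> A)) = False.

True, True, False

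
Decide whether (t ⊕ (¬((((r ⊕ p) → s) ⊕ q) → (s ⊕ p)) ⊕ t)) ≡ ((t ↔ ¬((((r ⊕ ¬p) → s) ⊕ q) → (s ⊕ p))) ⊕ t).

not equivalent

  p      q      r      s      t    |    φ      ψ  
False  False  False  False  False  |   True   True
False  False  False  False   True  |   True   True
False  False  False   True  False  |  False   True
False  False  False   True   True  |  False   True
False  False   True  False  False  |  False  False
False  False   True  False   True  |  False  False
False  False   True   True  False  |  False   True
False  False   True   True   True  |  False   True
False   True  False  False  False  |  False  False
False   True  False  False   True  |  False  False
False   True  False   True  False  |  False   True
False   True  False   True   True  |  False   True
False   True   True  False  False  |   True   True
False   True   True  False   True  |   True   True
False   True   True   True  False  |  False   True
False   True   True   True   True  |  False   True
 True  False  False  False  False  |  False   True
 True  False  False  False   True  |  False   True
 True  False  False   True  False  |   True  False
 True  False  False   True   True  |   True  False
 True  False   True  False  False  |  False   True
 True  False   True  False   True  |  False   True
 True  False   True   True  False  |   True  False
 True  False   True   True   True  |   True  False
 True   True  False  False  False  |  False   True
 True   True  False  False   True  |  False   True
 True   True  False   True  False  |  False   True
 True   True  False   True   True  |  False   True
 True   True   True  False  False  |  False   True
 True   True   True  False   True  |  False   True
 True   True   True   True  False  |  False   True
 True   True   True   True   True  |  False   True
The columns differ at p=False, q=False, r=False, s=True, t=False (φ=False, ψ=True), so they are not equivalent.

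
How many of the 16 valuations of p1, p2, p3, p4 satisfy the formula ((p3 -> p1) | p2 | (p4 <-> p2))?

15

p1 | p2 | p3 | p4 || φ
T  | T  | T  | T  || T
T  | T  | T  | F  || T
T  | T  | F  | T  || T
T  | T  | F  | F  || T
T  | F  | T  | T  || T
T  | F  | T  | F  || T
T  | F  | F  | T  || T
T  | F  | F  | F  || T
F  | T  | T  | T  || T
F  | T  | T  | F  || T
F  | T  | F  | T  || T
F  | T  | F  | F  || T
F  | F  | T  | T  || F
F  | F  | T  | F  || T
F  | F  | F  | T  || T
F  | F  | F  | F  || T
The formula is true on 15 of the 16 rows.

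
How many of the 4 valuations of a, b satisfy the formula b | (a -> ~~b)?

a  b     ~b  ~~b  (a -> ~~b)  (b | (a -> ~~b))
T  T     F    T       T              T        
T  F     T    F       F              F        
F  T     F    T       T              T        
F  F     T    F       T              T        
The formula is true on 3 of the 4 rows.

3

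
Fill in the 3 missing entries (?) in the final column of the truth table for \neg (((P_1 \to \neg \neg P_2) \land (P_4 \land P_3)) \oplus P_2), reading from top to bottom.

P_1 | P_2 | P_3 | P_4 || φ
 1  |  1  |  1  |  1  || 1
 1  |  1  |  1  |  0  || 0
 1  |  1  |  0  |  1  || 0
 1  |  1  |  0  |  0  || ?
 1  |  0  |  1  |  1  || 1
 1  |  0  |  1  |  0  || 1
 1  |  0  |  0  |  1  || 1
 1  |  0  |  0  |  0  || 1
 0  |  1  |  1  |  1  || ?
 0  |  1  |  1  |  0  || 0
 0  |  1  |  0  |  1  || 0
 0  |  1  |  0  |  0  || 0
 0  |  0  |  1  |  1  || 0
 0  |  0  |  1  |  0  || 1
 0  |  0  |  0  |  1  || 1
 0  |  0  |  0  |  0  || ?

0, 1, 1

Row P_1=1, P_2=1, P_3=0, P_4=0: ((P_1 \to \neg \neg P_2) \land (P_4 \land P_3)) = 0, (((P_1 \to \neg \neg P_2) \land (P_4 \land P_3)) \oplus P_2) = 1, so the formula = 0.
Row P_1=0, P_2=1, P_3=1, P_4=1: ((P_1 \to \neg \neg P_2) \land (P_4 \land P_3)) = 1, (((P_1 \to \neg \neg P_2) \land (P_4 \land P_3)) \oplus P_2) = 0, so the formula = 1.
Row P_1=0, P_2=0, P_3=0, P_4=0: ((P_1 \to \neg \neg P_2) \land (P_4 \land P_3)) = 0, (((P_1 \to \neg \neg P_2) \land (P_4 \land P_3)) \oplus P_2) = 0, so the formula = 1.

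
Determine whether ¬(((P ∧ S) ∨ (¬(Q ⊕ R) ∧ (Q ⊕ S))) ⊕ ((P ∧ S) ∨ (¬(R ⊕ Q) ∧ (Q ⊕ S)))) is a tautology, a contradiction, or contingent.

P  Q  R  S  |  φ
F  F  F  F  |  T
F  F  F  T  |  T
F  F  T  F  |  T
F  F  T  T  |  T
F  T  F  F  |  T
F  T  F  T  |  T
F  T  T  F  |  T
F  T  T  T  |  T
T  F  F  F  |  T
T  F  F  T  |  T
T  F  T  F  |  T
T  F  T  T  |  T
T  T  F  F  |  T
T  T  F  T  |  T
T  T  T  F  |  T
T  T  T  T  |  T
Every row is T, so the formula is a tautology.

tautology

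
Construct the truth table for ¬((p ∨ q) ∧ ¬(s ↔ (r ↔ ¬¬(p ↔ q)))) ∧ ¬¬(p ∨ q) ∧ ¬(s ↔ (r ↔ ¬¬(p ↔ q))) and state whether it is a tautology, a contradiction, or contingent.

p  q  r  s  |  (p ∨ q)  (p ↔ q)  ¬(p ↔ q)  ¬¬(p ↔ q)  (r ↔ ¬¬(p ↔ q))  (s ↔ (r ↔ ¬¬(p ↔ q)))  ¬(s ↔ (r ↔ ¬¬(p ↔ q)))  ¬(p ∨ q)  ¬¬(p ∨ q)  φ
0  0  0  0  |     0        1        0          1             0                   1                      0                1          0      0
0  0  0  1  |     0        1        0          1             0                   0                      1                1          0      0
0  0  1  0  |     0        1        0          1             1                   0                      1                1          0      0
0  0  1  1  |     0        1        0          1             1                   1                      0                1          0      0
0  1  0  0  |     1        0        1          0             1                   0                      1                0          1      0
0  1  0  1  |     1        0        1          0             1                   1                      0                0          1      0
0  1  1  0  |     1        0        1          0             0                   1                      0                0          1      0
0  1  1  1  |     1        0        1          0             0                   0                      1                0          1      0
1  0  0  0  |     1        0        1          0             1                   0                      1                0          1      0
1  0  0  1  |     1        0        1          0             1                   1                      0                0          1      0
1  0  1  0  |     1        0        1          0             0                   1                      0                0          1      0
1  0  1  1  |     1        0        1          0             0                   0                      1                0          1      0
1  1  0  0  |     1        1        0          1             0                   1                      0                0          1      0
1  1  0  1  |     1        1        0          1             0                   0                      1                0          1      0
1  1  1  0  |     1        1        0          1             1                   0                      1                0          1      0
1  1  1  1  |     1        1        0          1             1                   1                      0                0          1      0
Every row is 0, so the formula is a contradiction.

contradiction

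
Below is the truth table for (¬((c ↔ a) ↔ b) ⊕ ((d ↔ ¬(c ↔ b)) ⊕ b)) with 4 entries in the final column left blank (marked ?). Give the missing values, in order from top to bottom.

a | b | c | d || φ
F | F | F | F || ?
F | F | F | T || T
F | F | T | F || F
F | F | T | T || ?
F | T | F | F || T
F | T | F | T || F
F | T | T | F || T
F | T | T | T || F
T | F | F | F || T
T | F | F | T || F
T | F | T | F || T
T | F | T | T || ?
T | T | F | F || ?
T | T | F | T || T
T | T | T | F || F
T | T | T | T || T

F, T, F, F

Row a=F, b=F, c=F, d=F: ¬((c ↔ a) ↔ b) = T, ((d ↔ ¬(c ↔ b)) ⊕ b) = T, so the formula = F.
Row a=F, b=F, c=T, d=T: ¬((c ↔ a) ↔ b) = F, ((d ↔ ¬(c ↔ b)) ⊕ b) = T, so the formula = T.
Row a=T, b=F, c=T, d=T: ¬((c ↔ a) ↔ b) = T, ((d ↔ ¬(c ↔ b)) ⊕ b) = T, so the formula = F.
Row a=T, b=T, c=F, d=F: ¬((c ↔ a) ↔ b) = T, ((d ↔ ¬(c ↔ b)) ⊕ b) = T, so the formula = F.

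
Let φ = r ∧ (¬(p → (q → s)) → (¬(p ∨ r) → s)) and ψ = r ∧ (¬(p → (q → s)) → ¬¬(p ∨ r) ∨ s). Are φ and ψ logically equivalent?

equivalent

  p   |   q   |   r   |   s   |   φ   |   ψ  
----- | ----- | ----- | ----- | ----- | -----
 True |  True |  True |  True |  True |  True
 True |  True |  True | False |  True |  True
 True |  True | False |  True | False | False
 True |  True | False | False | False | False
 True | False |  True |  True |  True |  True
 True | False |  True | False |  True |  True
 True | False | False |  True | False | False
 True | False | False | False | False | False
False |  True |  True |  True |  True |  True
False |  True |  True | False |  True |  True
False |  True | False |  True | False | False
False |  True | False | False | False | False
False | False |  True |  True |  True |  True
False | False |  True | False |  True |  True
False | False | False |  True | False | False
False | False | False | False | False | False
The columns for φ and ψ agree on every row, so they are logically equivalent.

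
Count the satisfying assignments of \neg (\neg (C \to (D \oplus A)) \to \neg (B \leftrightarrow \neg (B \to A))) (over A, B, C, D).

  A   |   B   |   C   |   D   | (D \oplus A) | (C \to (D \oplus A)) | \neg (C \to (D \oplus A)) | (B \to A) | \neg (B \to A) |   φ  
----- | ----- | ----- | ----- | ------------ | -------------------- | ------------------------- | --------- | -------------- | -----
 True |  True |  True |  True |    False     |        False         |            True           |    True   |     False      | False
 True |  True |  True | False |     True     |         True         |           False           |    True   |     False      | False
 True |  True | False |  True |    False     |         True         |           False           |    True   |     False      | False
 True |  True | False | False |     True     |         True         |           False           |    True   |     False      | False
 True | False |  True |  True |    False     |        False         |            True           |    True   |     False      |  True
 True | False |  True | False |     True     |         True         |           False           |    True   |     False      | False
 True | False | False |  True |    False     |         True         |           False           |    True   |     False      | False
 True | False | False | False |     True     |         True         |           False           |    True   |     False      | False
False |  True |  True |  True |     True     |         True         |           False           |   False   |      True      | False
False |  True |  True | False |    False     |        False         |            True           |   False   |      True      |  True
False |  True | False |  True |     True     |         True         |           False           |   False   |      True      | False
False |  True | False | False |    False     |         True         |           False           |   False   |      True      | False
False | False |  True |  True |     True     |         True         |           False           |    True   |     False      | False
False | False |  True | False |    False     |        False         |            True           |    True   |     False      |  True
False | False | False |  True |     True     |         True         |           False           |    True   |     False      | False
False | False | False | False |    False     |         True         |           False           |    True   |     False      | False
The formula is true on 3 of the 16 rows.

3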